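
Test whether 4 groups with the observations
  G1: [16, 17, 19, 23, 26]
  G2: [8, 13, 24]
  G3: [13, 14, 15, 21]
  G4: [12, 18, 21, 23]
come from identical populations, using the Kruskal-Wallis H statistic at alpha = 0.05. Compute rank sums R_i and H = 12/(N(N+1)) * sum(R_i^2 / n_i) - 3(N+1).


Step 1: Combine all N = 16 observations and assign midranks.
sorted (value, group, rank): (8,G2,1), (12,G4,2), (13,G2,3.5), (13,G3,3.5), (14,G3,5), (15,G3,6), (16,G1,7), (17,G1,8), (18,G4,9), (19,G1,10), (21,G3,11.5), (21,G4,11.5), (23,G1,13.5), (23,G4,13.5), (24,G2,15), (26,G1,16)
Step 2: Sum ranks within each group.
R_1 = 54.5 (n_1 = 5)
R_2 = 19.5 (n_2 = 3)
R_3 = 26 (n_3 = 4)
R_4 = 36 (n_4 = 4)
Step 3: H = 12/(N(N+1)) * sum(R_i^2/n_i) - 3(N+1)
     = 12/(16*17) * (54.5^2/5 + 19.5^2/3 + 26^2/4 + 36^2/4) - 3*17
     = 0.044118 * 1213.8 - 51
     = 2.550000.
Step 4: Ties present; correction factor C = 1 - 18/(16^3 - 16) = 0.995588. Corrected H = 2.550000 / 0.995588 = 2.561300.
Step 5: Under H0, H ~ chi^2(3); p-value = 0.464315.
Step 6: alpha = 0.05. fail to reject H0.

H = 2.5613, df = 3, p = 0.464315, fail to reject H0.


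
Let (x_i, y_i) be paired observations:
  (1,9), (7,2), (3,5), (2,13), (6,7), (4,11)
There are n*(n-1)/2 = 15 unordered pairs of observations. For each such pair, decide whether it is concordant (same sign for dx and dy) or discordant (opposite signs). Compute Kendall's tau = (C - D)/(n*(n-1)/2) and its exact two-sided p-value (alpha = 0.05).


Step 1: Enumerate the 15 unordered pairs (i,j) with i<j and classify each by sign(x_j-x_i) * sign(y_j-y_i).
  (1,2):dx=+6,dy=-7->D; (1,3):dx=+2,dy=-4->D; (1,4):dx=+1,dy=+4->C; (1,5):dx=+5,dy=-2->D
  (1,6):dx=+3,dy=+2->C; (2,3):dx=-4,dy=+3->D; (2,4):dx=-5,dy=+11->D; (2,5):dx=-1,dy=+5->D
  (2,6):dx=-3,dy=+9->D; (3,4):dx=-1,dy=+8->D; (3,5):dx=+3,dy=+2->C; (3,6):dx=+1,dy=+6->C
  (4,5):dx=+4,dy=-6->D; (4,6):dx=+2,dy=-2->D; (5,6):dx=-2,dy=+4->D
Step 2: C = 4, D = 11, total pairs = 15.
Step 3: tau = (C - D)/(n(n-1)/2) = (4 - 11)/15 = -0.466667.
Step 4: Exact two-sided p-value (enumerate n! = 720 permutations of y under H0): p = 0.272222.
Step 5: alpha = 0.05. fail to reject H0.

tau_b = -0.4667 (C=4, D=11), p = 0.272222, fail to reject H0.


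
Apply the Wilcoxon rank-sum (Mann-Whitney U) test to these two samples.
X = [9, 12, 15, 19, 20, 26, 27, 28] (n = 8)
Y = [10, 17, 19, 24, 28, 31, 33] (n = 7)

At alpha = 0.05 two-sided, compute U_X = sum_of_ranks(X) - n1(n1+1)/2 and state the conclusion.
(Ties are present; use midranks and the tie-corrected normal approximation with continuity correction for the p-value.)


Step 1: Combine and sort all 15 observations; assign midranks.
sorted (value, group): (9,X), (10,Y), (12,X), (15,X), (17,Y), (19,X), (19,Y), (20,X), (24,Y), (26,X), (27,X), (28,X), (28,Y), (31,Y), (33,Y)
ranks: 9->1, 10->2, 12->3, 15->4, 17->5, 19->6.5, 19->6.5, 20->8, 24->9, 26->10, 27->11, 28->12.5, 28->12.5, 31->14, 33->15
Step 2: Rank sum for X: R1 = 1 + 3 + 4 + 6.5 + 8 + 10 + 11 + 12.5 = 56.
Step 3: U_X = R1 - n1(n1+1)/2 = 56 - 8*9/2 = 56 - 36 = 20.
       U_Y = n1*n2 - U_X = 56 - 20 = 36.
Step 4: Ties are present, so use the tie-corrected normal approximation (with continuity correction) for the p-value.
Step 5: p-value = 0.384568; compare to alpha = 0.05. fail to reject H0.

U_X = 20, p = 0.384568, fail to reject H0 at alpha = 0.05.


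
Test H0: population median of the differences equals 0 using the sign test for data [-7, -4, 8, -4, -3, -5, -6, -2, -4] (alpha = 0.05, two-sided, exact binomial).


Step 1: Discard zero differences. Original n = 9; n_eff = number of nonzero differences = 9.
Nonzero differences (with sign): -7, -4, +8, -4, -3, -5, -6, -2, -4
Step 2: Count signs: positive = 1, negative = 8.
Step 3: Under H0: P(positive) = 0.5, so the number of positives S ~ Bin(9, 0.5).
Step 4: Two-sided exact p-value = sum of Bin(9,0.5) probabilities at or below the observed probability = 0.039062.
Step 5: alpha = 0.05. reject H0.

n_eff = 9, pos = 1, neg = 8, p = 0.039062, reject H0.


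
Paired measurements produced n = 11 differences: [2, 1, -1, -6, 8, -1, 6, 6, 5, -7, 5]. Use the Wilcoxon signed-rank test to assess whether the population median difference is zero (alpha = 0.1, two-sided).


Step 1: Drop any zero differences (none here) and take |d_i|.
|d| = [2, 1, 1, 6, 8, 1, 6, 6, 5, 7, 5]
Step 2: Midrank |d_i| (ties get averaged ranks).
ranks: |2|->4, |1|->2, |1|->2, |6|->8, |8|->11, |1|->2, |6|->8, |6|->8, |5|->5.5, |7|->10, |5|->5.5
Step 3: Attach original signs; sum ranks with positive sign and with negative sign.
W+ = 4 + 2 + 11 + 8 + 8 + 5.5 + 5.5 = 44
W- = 2 + 8 + 2 + 10 = 22
(Check: W+ + W- = 66 should equal n(n+1)/2 = 66.)
Step 4: Test statistic W = min(W+, W-) = 22.
Step 5: Ties in |d|, so use the tie-corrected normal approximation.
        E[W] = n(n+1)/4 = 11*12/4 = 33.
        Tie groups: |d|=1 (t=3), |d|=5 (t=2), |d|=6 (t=3); sum(t^3 - t) = 54.
        Var[W] = n(n+1)(2n+1)/24 - sum(t^3-t)/48 = 3036/24 - 54/48 = 125.375.
        z = (W - E[W]) / sqrt(Var[W]) = (22 - 33) / 11.1971 = -0.9824.
        Two-sided p = 2*Phi(z) = 0.325904.
Step 6: alpha = 0.1. fail to reject H0.

W+ = 44, W- = 22, W = min = 22, p = 0.325904, fail to reject H0.


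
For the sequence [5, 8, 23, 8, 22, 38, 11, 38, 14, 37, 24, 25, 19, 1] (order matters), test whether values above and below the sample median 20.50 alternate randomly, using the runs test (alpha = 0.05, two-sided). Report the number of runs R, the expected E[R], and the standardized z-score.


Step 1: Compute median = 20.50; label A = above, B = below.
Labels in order: BBABAABABAAABB  (n_A = 7, n_B = 7)
Step 2: Count runs R = 9.
Step 3: Under H0 (random ordering), E[R] = 2*n_A*n_B/(n_A+n_B) + 1 = 2*7*7/14 + 1 = 8.0000.
        Var[R] = 2*n_A*n_B*(2*n_A*n_B - n_A - n_B) / ((n_A+n_B)^2 * (n_A+n_B-1)) = 8232/2548 = 3.2308.
        SD[R] = 1.7974.
Step 4: Continuity-corrected z = (R - 0.5 - E[R]) / SD[R] = (9 - 0.5 - 8.0000) / 1.7974 = 0.2782.
Step 5: Two-sided p-value via normal approximation = 2*(1 - Phi(|z|)) = 0.780879.
Step 6: alpha = 0.05. fail to reject H0.

R = 9, z = 0.2782, p = 0.780879, fail to reject H0.


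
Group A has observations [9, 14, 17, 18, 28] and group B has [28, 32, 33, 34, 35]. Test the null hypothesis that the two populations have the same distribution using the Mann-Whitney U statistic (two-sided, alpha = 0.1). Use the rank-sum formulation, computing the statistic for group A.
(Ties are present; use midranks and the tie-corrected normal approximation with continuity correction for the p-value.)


Step 1: Combine and sort all 10 observations; assign midranks.
sorted (value, group): (9,X), (14,X), (17,X), (18,X), (28,X), (28,Y), (32,Y), (33,Y), (34,Y), (35,Y)
ranks: 9->1, 14->2, 17->3, 18->4, 28->5.5, 28->5.5, 32->7, 33->8, 34->9, 35->10
Step 2: Rank sum for X: R1 = 1 + 2 + 3 + 4 + 5.5 = 15.5.
Step 3: U_X = R1 - n1(n1+1)/2 = 15.5 - 5*6/2 = 15.5 - 15 = 0.5.
       U_Y = n1*n2 - U_X = 25 - 0.5 = 24.5.
Step 4: Ties are present, so use the tie-corrected normal approximation (with continuity correction) for the p-value.
Step 5: p-value = 0.015971; compare to alpha = 0.1. reject H0.

U_X = 0.5, p = 0.015971, reject H0 at alpha = 0.1.


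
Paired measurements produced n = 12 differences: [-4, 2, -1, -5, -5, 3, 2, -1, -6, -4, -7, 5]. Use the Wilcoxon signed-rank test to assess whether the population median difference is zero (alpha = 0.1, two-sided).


Step 1: Drop any zero differences (none here) and take |d_i|.
|d| = [4, 2, 1, 5, 5, 3, 2, 1, 6, 4, 7, 5]
Step 2: Midrank |d_i| (ties get averaged ranks).
ranks: |4|->6.5, |2|->3.5, |1|->1.5, |5|->9, |5|->9, |3|->5, |2|->3.5, |1|->1.5, |6|->11, |4|->6.5, |7|->12, |5|->9
Step 3: Attach original signs; sum ranks with positive sign and with negative sign.
W+ = 3.5 + 5 + 3.5 + 9 = 21
W- = 6.5 + 1.5 + 9 + 9 + 1.5 + 11 + 6.5 + 12 = 57
(Check: W+ + W- = 78 should equal n(n+1)/2 = 78.)
Step 4: Test statistic W = min(W+, W-) = 21.
Step 5: Ties in |d|, so use the tie-corrected normal approximation.
        E[W] = n(n+1)/4 = 12*13/4 = 39.
        Tie groups: |d|=1 (t=2), |d|=2 (t=2), |d|=4 (t=2), |d|=5 (t=3); sum(t^3 - t) = 42.
        Var[W] = n(n+1)(2n+1)/24 - sum(t^3-t)/48 = 3900/24 - 42/48 = 161.625.
        z = (W - E[W]) / sqrt(Var[W]) = (21 - 39) / 12.7132 = -1.4159.
        Two-sided p = 2*Phi(z) = 0.156818.
Step 6: alpha = 0.1. fail to reject H0.

W+ = 21, W- = 57, W = min = 21, p = 0.156818, fail to reject H0.


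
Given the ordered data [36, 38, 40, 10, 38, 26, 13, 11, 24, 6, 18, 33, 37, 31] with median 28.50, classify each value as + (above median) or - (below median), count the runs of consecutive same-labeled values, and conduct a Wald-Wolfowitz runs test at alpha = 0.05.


Step 1: Compute median = 28.50; label A = above, B = below.
Labels in order: AAABABBBBBBAAA  (n_A = 7, n_B = 7)
Step 2: Count runs R = 5.
Step 3: Under H0 (random ordering), E[R] = 2*n_A*n_B/(n_A+n_B) + 1 = 2*7*7/14 + 1 = 8.0000.
        Var[R] = 2*n_A*n_B*(2*n_A*n_B - n_A - n_B) / ((n_A+n_B)^2 * (n_A+n_B-1)) = 8232/2548 = 3.2308.
        SD[R] = 1.7974.
Step 4: Continuity-corrected z = (R + 0.5 - E[R]) / SD[R] = (5 + 0.5 - 8.0000) / 1.7974 = -1.3909.
Step 5: Two-sided p-value via normal approximation = 2*(1 - Phi(|z|)) = 0.164264.
Step 6: alpha = 0.05. fail to reject H0.

R = 5, z = -1.3909, p = 0.164264, fail to reject H0.


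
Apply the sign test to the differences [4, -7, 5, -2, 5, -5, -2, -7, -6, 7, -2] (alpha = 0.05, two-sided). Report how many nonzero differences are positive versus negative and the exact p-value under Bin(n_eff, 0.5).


Step 1: Discard zero differences. Original n = 11; n_eff = number of nonzero differences = 11.
Nonzero differences (with sign): +4, -7, +5, -2, +5, -5, -2, -7, -6, +7, -2
Step 2: Count signs: positive = 4, negative = 7.
Step 3: Under H0: P(positive) = 0.5, so the number of positives S ~ Bin(11, 0.5).
Step 4: Two-sided exact p-value = sum of Bin(11,0.5) probabilities at or below the observed probability = 0.548828.
Step 5: alpha = 0.05. fail to reject H0.

n_eff = 11, pos = 4, neg = 7, p = 0.548828, fail to reject H0.


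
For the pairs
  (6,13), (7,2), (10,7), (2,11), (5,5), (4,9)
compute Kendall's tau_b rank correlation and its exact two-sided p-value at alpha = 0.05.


Step 1: Enumerate the 15 unordered pairs (i,j) with i<j and classify each by sign(x_j-x_i) * sign(y_j-y_i).
  (1,2):dx=+1,dy=-11->D; (1,3):dx=+4,dy=-6->D; (1,4):dx=-4,dy=-2->C; (1,5):dx=-1,dy=-8->C
  (1,6):dx=-2,dy=-4->C; (2,3):dx=+3,dy=+5->C; (2,4):dx=-5,dy=+9->D; (2,5):dx=-2,dy=+3->D
  (2,6):dx=-3,dy=+7->D; (3,4):dx=-8,dy=+4->D; (3,5):dx=-5,dy=-2->C; (3,6):dx=-6,dy=+2->D
  (4,5):dx=+3,dy=-6->D; (4,6):dx=+2,dy=-2->D; (5,6):dx=-1,dy=+4->D
Step 2: C = 5, D = 10, total pairs = 15.
Step 3: tau = (C - D)/(n(n-1)/2) = (5 - 10)/15 = -0.333333.
Step 4: Exact two-sided p-value (enumerate n! = 720 permutations of y under H0): p = 0.469444.
Step 5: alpha = 0.05. fail to reject H0.

tau_b = -0.3333 (C=5, D=10), p = 0.469444, fail to reject H0.


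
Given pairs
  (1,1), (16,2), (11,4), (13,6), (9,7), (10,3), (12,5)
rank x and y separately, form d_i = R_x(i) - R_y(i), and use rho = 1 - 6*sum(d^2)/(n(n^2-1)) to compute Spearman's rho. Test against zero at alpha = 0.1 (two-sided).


Step 1: Rank x and y separately (midranks; no ties here).
rank(x): 1->1, 16->7, 11->4, 13->6, 9->2, 10->3, 12->5
rank(y): 1->1, 2->2, 4->4, 6->6, 7->7, 3->3, 5->5
Step 2: d_i = R_x(i) - R_y(i); compute d_i^2.
  (1-1)^2=0, (7-2)^2=25, (4-4)^2=0, (6-6)^2=0, (2-7)^2=25, (3-3)^2=0, (5-5)^2=0
sum(d^2) = 50.
Step 3: rho = 1 - 6*50 / (7*(7^2 - 1)) = 1 - 300/336 = 0.107143.
Step 4: Under H0, t = rho * sqrt((n-2)/(1-rho^2)) = 0.2410 ~ t(5).
Step 5: Two-sided p-value from the t-distribution with 5 df = 0.819151.
Step 6: alpha = 0.1. fail to reject H0.

rho = 0.1071, p = 0.819151, fail to reject H0 at alpha = 0.1.


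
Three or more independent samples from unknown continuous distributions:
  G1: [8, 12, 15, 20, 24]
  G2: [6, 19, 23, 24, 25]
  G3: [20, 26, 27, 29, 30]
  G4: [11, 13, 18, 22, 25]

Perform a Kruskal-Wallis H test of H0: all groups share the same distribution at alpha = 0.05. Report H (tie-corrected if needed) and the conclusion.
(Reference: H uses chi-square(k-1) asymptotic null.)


Step 1: Combine all N = 20 observations and assign midranks.
sorted (value, group, rank): (6,G2,1), (8,G1,2), (11,G4,3), (12,G1,4), (13,G4,5), (15,G1,6), (18,G4,7), (19,G2,8), (20,G1,9.5), (20,G3,9.5), (22,G4,11), (23,G2,12), (24,G1,13.5), (24,G2,13.5), (25,G2,15.5), (25,G4,15.5), (26,G3,17), (27,G3,18), (29,G3,19), (30,G3,20)
Step 2: Sum ranks within each group.
R_1 = 35 (n_1 = 5)
R_2 = 50 (n_2 = 5)
R_3 = 83.5 (n_3 = 5)
R_4 = 41.5 (n_4 = 5)
Step 3: H = 12/(N(N+1)) * sum(R_i^2/n_i) - 3(N+1)
     = 12/(20*21) * (35^2/5 + 50^2/5 + 83.5^2/5 + 41.5^2/5) - 3*21
     = 0.028571 * 2483.9 - 63
     = 7.968571.
Step 4: Ties present; correction factor C = 1 - 18/(20^3 - 20) = 0.997744. Corrected H = 7.968571 / 0.997744 = 7.986586.
Step 5: Under H0, H ~ chi^2(3); p-value = 0.046290.
Step 6: alpha = 0.05. reject H0.

H = 7.9866, df = 3, p = 0.046290, reject H0.


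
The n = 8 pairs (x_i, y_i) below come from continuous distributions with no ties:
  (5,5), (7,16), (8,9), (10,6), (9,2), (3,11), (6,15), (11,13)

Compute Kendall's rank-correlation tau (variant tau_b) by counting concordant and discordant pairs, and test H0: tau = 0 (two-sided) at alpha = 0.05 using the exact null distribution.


Step 1: Enumerate the 28 unordered pairs (i,j) with i<j and classify each by sign(x_j-x_i) * sign(y_j-y_i).
  (1,2):dx=+2,dy=+11->C; (1,3):dx=+3,dy=+4->C; (1,4):dx=+5,dy=+1->C; (1,5):dx=+4,dy=-3->D
  (1,6):dx=-2,dy=+6->D; (1,7):dx=+1,dy=+10->C; (1,8):dx=+6,dy=+8->C; (2,3):dx=+1,dy=-7->D
  (2,4):dx=+3,dy=-10->D; (2,5):dx=+2,dy=-14->D; (2,6):dx=-4,dy=-5->C; (2,7):dx=-1,dy=-1->C
  (2,8):dx=+4,dy=-3->D; (3,4):dx=+2,dy=-3->D; (3,5):dx=+1,dy=-7->D; (3,6):dx=-5,dy=+2->D
  (3,7):dx=-2,dy=+6->D; (3,8):dx=+3,dy=+4->C; (4,5):dx=-1,dy=-4->C; (4,6):dx=-7,dy=+5->D
  (4,7):dx=-4,dy=+9->D; (4,8):dx=+1,dy=+7->C; (5,6):dx=-6,dy=+9->D; (5,7):dx=-3,dy=+13->D
  (5,8):dx=+2,dy=+11->C; (6,7):dx=+3,dy=+4->C; (6,8):dx=+8,dy=+2->C; (7,8):dx=+5,dy=-2->D
Step 2: C = 13, D = 15, total pairs = 28.
Step 3: tau = (C - D)/(n(n-1)/2) = (13 - 15)/28 = -0.071429.
Step 4: Exact two-sided p-value (enumerate n! = 40320 permutations of y under H0): p = 0.904861.
Step 5: alpha = 0.05. fail to reject H0.

tau_b = -0.0714 (C=13, D=15), p = 0.904861, fail to reject H0.


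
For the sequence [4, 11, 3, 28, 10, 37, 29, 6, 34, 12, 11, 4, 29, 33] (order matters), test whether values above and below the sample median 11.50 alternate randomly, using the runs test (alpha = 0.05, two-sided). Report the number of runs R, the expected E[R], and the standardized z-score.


Step 1: Compute median = 11.50; label A = above, B = below.
Labels in order: BBBABAABAABBAA  (n_A = 7, n_B = 7)
Step 2: Count runs R = 8.
Step 3: Under H0 (random ordering), E[R] = 2*n_A*n_B/(n_A+n_B) + 1 = 2*7*7/14 + 1 = 8.0000.
        Var[R] = 2*n_A*n_B*(2*n_A*n_B - n_A - n_B) / ((n_A+n_B)^2 * (n_A+n_B-1)) = 8232/2548 = 3.2308.
        SD[R] = 1.7974.
Step 4: R = E[R], so z = 0 with no continuity correction.
Step 5: Two-sided p-value via normal approximation = 2*(1 - Phi(|z|)) = 1.000000.
Step 6: alpha = 0.05. fail to reject H0.

R = 8, z = 0.0000, p = 1.000000, fail to reject H0.


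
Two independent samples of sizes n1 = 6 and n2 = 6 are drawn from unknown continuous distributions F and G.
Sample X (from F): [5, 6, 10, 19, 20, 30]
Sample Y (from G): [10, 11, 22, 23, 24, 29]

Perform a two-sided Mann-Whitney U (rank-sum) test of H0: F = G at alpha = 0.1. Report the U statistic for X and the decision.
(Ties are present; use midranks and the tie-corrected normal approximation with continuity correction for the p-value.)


Step 1: Combine and sort all 12 observations; assign midranks.
sorted (value, group): (5,X), (6,X), (10,X), (10,Y), (11,Y), (19,X), (20,X), (22,Y), (23,Y), (24,Y), (29,Y), (30,X)
ranks: 5->1, 6->2, 10->3.5, 10->3.5, 11->5, 19->6, 20->7, 22->8, 23->9, 24->10, 29->11, 30->12
Step 2: Rank sum for X: R1 = 1 + 2 + 3.5 + 6 + 7 + 12 = 31.5.
Step 3: U_X = R1 - n1(n1+1)/2 = 31.5 - 6*7/2 = 31.5 - 21 = 10.5.
       U_Y = n1*n2 - U_X = 36 - 10.5 = 25.5.
Step 4: Ties are present, so use the tie-corrected normal approximation (with continuity correction) for the p-value.
Step 5: p-value = 0.261496; compare to alpha = 0.1. fail to reject H0.

U_X = 10.5, p = 0.261496, fail to reject H0 at alpha = 0.1.


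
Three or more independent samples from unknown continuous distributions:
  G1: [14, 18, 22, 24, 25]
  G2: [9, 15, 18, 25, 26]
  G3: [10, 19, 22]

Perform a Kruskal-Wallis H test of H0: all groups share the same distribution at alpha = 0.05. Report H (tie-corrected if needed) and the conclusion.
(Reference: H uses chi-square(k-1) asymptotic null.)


Step 1: Combine all N = 13 observations and assign midranks.
sorted (value, group, rank): (9,G2,1), (10,G3,2), (14,G1,3), (15,G2,4), (18,G1,5.5), (18,G2,5.5), (19,G3,7), (22,G1,8.5), (22,G3,8.5), (24,G1,10), (25,G1,11.5), (25,G2,11.5), (26,G2,13)
Step 2: Sum ranks within each group.
R_1 = 38.5 (n_1 = 5)
R_2 = 35 (n_2 = 5)
R_3 = 17.5 (n_3 = 3)
Step 3: H = 12/(N(N+1)) * sum(R_i^2/n_i) - 3(N+1)
     = 12/(13*14) * (38.5^2/5 + 35^2/5 + 17.5^2/3) - 3*14
     = 0.065934 * 643.533 - 42
     = 0.430769.
Step 4: Ties present; correction factor C = 1 - 18/(13^3 - 13) = 0.991758. Corrected H = 0.430769 / 0.991758 = 0.434349.
Step 5: Under H0, H ~ chi^2(2); p-value = 0.804790.
Step 6: alpha = 0.05. fail to reject H0.

H = 0.4343, df = 2, p = 0.804790, fail to reject H0.


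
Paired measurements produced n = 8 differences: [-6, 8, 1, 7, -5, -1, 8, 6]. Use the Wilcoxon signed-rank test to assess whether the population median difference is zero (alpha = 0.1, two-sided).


Step 1: Drop any zero differences (none here) and take |d_i|.
|d| = [6, 8, 1, 7, 5, 1, 8, 6]
Step 2: Midrank |d_i| (ties get averaged ranks).
ranks: |6|->4.5, |8|->7.5, |1|->1.5, |7|->6, |5|->3, |1|->1.5, |8|->7.5, |6|->4.5
Step 3: Attach original signs; sum ranks with positive sign and with negative sign.
W+ = 7.5 + 1.5 + 6 + 7.5 + 4.5 = 27
W- = 4.5 + 3 + 1.5 = 9
(Check: W+ + W- = 36 should equal n(n+1)/2 = 36.)
Step 4: Test statistic W = min(W+, W-) = 9.
Step 5: Ties in |d|, so use the tie-corrected normal approximation.
        E[W] = n(n+1)/4 = 8*9/4 = 18.
        Tie groups: |d|=1 (t=2), |d|=6 (t=2), |d|=8 (t=2); sum(t^3 - t) = 18.
        Var[W] = n(n+1)(2n+1)/24 - sum(t^3-t)/48 = 1224/24 - 18/48 = 50.625.
        z = (W - E[W]) / sqrt(Var[W]) = (9 - 18) / 7.1151 = -1.2649.
        Two-sided p = 2*Phi(z) = 0.205903.
Step 6: alpha = 0.1. fail to reject H0.

W+ = 27, W- = 9, W = min = 9, p = 0.205903, fail to reject H0.


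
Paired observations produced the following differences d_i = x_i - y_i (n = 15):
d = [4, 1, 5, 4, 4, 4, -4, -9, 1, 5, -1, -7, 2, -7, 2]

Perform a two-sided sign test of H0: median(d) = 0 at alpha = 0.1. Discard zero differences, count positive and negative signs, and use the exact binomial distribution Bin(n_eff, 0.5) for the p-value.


Step 1: Discard zero differences. Original n = 15; n_eff = number of nonzero differences = 15.
Nonzero differences (with sign): +4, +1, +5, +4, +4, +4, -4, -9, +1, +5, -1, -7, +2, -7, +2
Step 2: Count signs: positive = 10, negative = 5.
Step 3: Under H0: P(positive) = 0.5, so the number of positives S ~ Bin(15, 0.5).
Step 4: Two-sided exact p-value = sum of Bin(15,0.5) probabilities at or below the observed probability = 0.301758.
Step 5: alpha = 0.1. fail to reject H0.

n_eff = 15, pos = 10, neg = 5, p = 0.301758, fail to reject H0.


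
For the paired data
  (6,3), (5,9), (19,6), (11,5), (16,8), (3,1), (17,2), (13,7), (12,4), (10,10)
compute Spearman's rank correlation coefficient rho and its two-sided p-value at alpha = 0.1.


Step 1: Rank x and y separately (midranks; no ties here).
rank(x): 6->3, 5->2, 19->10, 11->5, 16->8, 3->1, 17->9, 13->7, 12->6, 10->4
rank(y): 3->3, 9->9, 6->6, 5->5, 8->8, 1->1, 2->2, 7->7, 4->4, 10->10
Step 2: d_i = R_x(i) - R_y(i); compute d_i^2.
  (3-3)^2=0, (2-9)^2=49, (10-6)^2=16, (5-5)^2=0, (8-8)^2=0, (1-1)^2=0, (9-2)^2=49, (7-7)^2=0, (6-4)^2=4, (4-10)^2=36
sum(d^2) = 154.
Step 3: rho = 1 - 6*154 / (10*(10^2 - 1)) = 1 - 924/990 = 0.066667.
Step 4: Under H0, t = rho * sqrt((n-2)/(1-rho^2)) = 0.1890 ~ t(8).
Step 5: Two-sided p-value from the t-distribution with 8 df = 0.854813.
Step 6: alpha = 0.1. fail to reject H0.

rho = 0.0667, p = 0.854813, fail to reject H0 at alpha = 0.1.


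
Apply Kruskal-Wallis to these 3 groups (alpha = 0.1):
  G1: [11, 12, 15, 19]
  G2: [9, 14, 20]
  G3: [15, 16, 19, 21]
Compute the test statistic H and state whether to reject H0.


Step 1: Combine all N = 11 observations and assign midranks.
sorted (value, group, rank): (9,G2,1), (11,G1,2), (12,G1,3), (14,G2,4), (15,G1,5.5), (15,G3,5.5), (16,G3,7), (19,G1,8.5), (19,G3,8.5), (20,G2,10), (21,G3,11)
Step 2: Sum ranks within each group.
R_1 = 19 (n_1 = 4)
R_2 = 15 (n_2 = 3)
R_3 = 32 (n_3 = 4)
Step 3: H = 12/(N(N+1)) * sum(R_i^2/n_i) - 3(N+1)
     = 12/(11*12) * (19^2/4 + 15^2/3 + 32^2/4) - 3*12
     = 0.090909 * 421.25 - 36
     = 2.295455.
Step 4: Ties present; correction factor C = 1 - 12/(11^3 - 11) = 0.990909. Corrected H = 2.295455 / 0.990909 = 2.316514.
Step 5: Under H0, H ~ chi^2(2); p-value = 0.314033.
Step 6: alpha = 0.1. fail to reject H0.

H = 2.3165, df = 2, p = 0.314033, fail to reject H0.


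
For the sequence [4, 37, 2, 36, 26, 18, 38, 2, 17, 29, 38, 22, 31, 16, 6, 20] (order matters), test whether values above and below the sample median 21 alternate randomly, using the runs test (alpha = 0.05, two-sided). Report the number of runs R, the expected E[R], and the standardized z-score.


Step 1: Compute median = 21; label A = above, B = below.
Labels in order: BABAABABBAAAABBB  (n_A = 8, n_B = 8)
Step 2: Count runs R = 9.
Step 3: Under H0 (random ordering), E[R] = 2*n_A*n_B/(n_A+n_B) + 1 = 2*8*8/16 + 1 = 9.0000.
        Var[R] = 2*n_A*n_B*(2*n_A*n_B - n_A - n_B) / ((n_A+n_B)^2 * (n_A+n_B-1)) = 14336/3840 = 3.7333.
        SD[R] = 1.9322.
Step 4: R = E[R], so z = 0 with no continuity correction.
Step 5: Two-sided p-value via normal approximation = 2*(1 - Phi(|z|)) = 1.000000.
Step 6: alpha = 0.05. fail to reject H0.

R = 9, z = 0.0000, p = 1.000000, fail to reject H0.


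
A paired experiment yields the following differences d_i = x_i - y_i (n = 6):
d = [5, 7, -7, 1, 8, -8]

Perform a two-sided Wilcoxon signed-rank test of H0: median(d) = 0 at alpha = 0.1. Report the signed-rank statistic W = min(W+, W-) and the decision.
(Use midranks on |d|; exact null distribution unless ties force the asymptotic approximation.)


Step 1: Drop any zero differences (none here) and take |d_i|.
|d| = [5, 7, 7, 1, 8, 8]
Step 2: Midrank |d_i| (ties get averaged ranks).
ranks: |5|->2, |7|->3.5, |7|->3.5, |1|->1, |8|->5.5, |8|->5.5
Step 3: Attach original signs; sum ranks with positive sign and with negative sign.
W+ = 2 + 3.5 + 1 + 5.5 = 12
W- = 3.5 + 5.5 = 9
(Check: W+ + W- = 21 should equal n(n+1)/2 = 21.)
Step 4: Test statistic W = min(W+, W-) = 9.
Step 5: Ties in |d|, so use the tie-corrected normal approximation.
        E[W] = n(n+1)/4 = 6*7/4 = 10.5.
        Tie groups: |d|=7 (t=2), |d|=8 (t=2); sum(t^3 - t) = 12.
        Var[W] = n(n+1)(2n+1)/24 - sum(t^3-t)/48 = 546/24 - 12/48 = 22.5.
        z = (W - E[W]) / sqrt(Var[W]) = (9 - 10.5) / 4.7434 = -0.3162.
        Two-sided p = 2*Phi(z) = 0.751830.
Step 6: alpha = 0.1. fail to reject H0.

W+ = 12, W- = 9, W = min = 9, p = 0.751830, fail to reject H0.


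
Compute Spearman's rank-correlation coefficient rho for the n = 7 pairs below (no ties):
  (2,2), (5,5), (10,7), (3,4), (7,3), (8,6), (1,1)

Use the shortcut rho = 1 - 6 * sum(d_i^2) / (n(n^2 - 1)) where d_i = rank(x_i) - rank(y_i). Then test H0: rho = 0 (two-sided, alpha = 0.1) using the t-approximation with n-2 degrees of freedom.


Step 1: Rank x and y separately (midranks; no ties here).
rank(x): 2->2, 5->4, 10->7, 3->3, 7->5, 8->6, 1->1
rank(y): 2->2, 5->5, 7->7, 4->4, 3->3, 6->6, 1->1
Step 2: d_i = R_x(i) - R_y(i); compute d_i^2.
  (2-2)^2=0, (4-5)^2=1, (7-7)^2=0, (3-4)^2=1, (5-3)^2=4, (6-6)^2=0, (1-1)^2=0
sum(d^2) = 6.
Step 3: rho = 1 - 6*6 / (7*(7^2 - 1)) = 1 - 36/336 = 0.892857.
Step 4: Under H0, t = rho * sqrt((n-2)/(1-rho^2)) = 4.4333 ~ t(5).
Step 5: Two-sided p-value from the t-distribution with 5 df = 0.006807.
Step 6: alpha = 0.1. reject H0.

rho = 0.8929, p = 0.006807, reject H0 at alpha = 0.1.


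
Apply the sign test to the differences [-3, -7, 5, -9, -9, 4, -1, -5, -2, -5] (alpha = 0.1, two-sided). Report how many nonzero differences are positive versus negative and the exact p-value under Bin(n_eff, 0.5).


Step 1: Discard zero differences. Original n = 10; n_eff = number of nonzero differences = 10.
Nonzero differences (with sign): -3, -7, +5, -9, -9, +4, -1, -5, -2, -5
Step 2: Count signs: positive = 2, negative = 8.
Step 3: Under H0: P(positive) = 0.5, so the number of positives S ~ Bin(10, 0.5).
Step 4: Two-sided exact p-value = sum of Bin(10,0.5) probabilities at or below the observed probability = 0.109375.
Step 5: alpha = 0.1. fail to reject H0.

n_eff = 10, pos = 2, neg = 8, p = 0.109375, fail to reject H0.


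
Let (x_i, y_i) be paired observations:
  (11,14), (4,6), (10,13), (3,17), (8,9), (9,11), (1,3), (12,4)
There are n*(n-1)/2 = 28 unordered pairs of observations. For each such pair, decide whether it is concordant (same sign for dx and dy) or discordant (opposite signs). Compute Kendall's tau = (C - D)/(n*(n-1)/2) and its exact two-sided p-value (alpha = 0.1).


Step 1: Enumerate the 28 unordered pairs (i,j) with i<j and classify each by sign(x_j-x_i) * sign(y_j-y_i).
  (1,2):dx=-7,dy=-8->C; (1,3):dx=-1,dy=-1->C; (1,4):dx=-8,dy=+3->D; (1,5):dx=-3,dy=-5->C
  (1,6):dx=-2,dy=-3->C; (1,7):dx=-10,dy=-11->C; (1,8):dx=+1,dy=-10->D; (2,3):dx=+6,dy=+7->C
  (2,4):dx=-1,dy=+11->D; (2,5):dx=+4,dy=+3->C; (2,6):dx=+5,dy=+5->C; (2,7):dx=-3,dy=-3->C
  (2,8):dx=+8,dy=-2->D; (3,4):dx=-7,dy=+4->D; (3,5):dx=-2,dy=-4->C; (3,6):dx=-1,dy=-2->C
  (3,7):dx=-9,dy=-10->C; (3,8):dx=+2,dy=-9->D; (4,5):dx=+5,dy=-8->D; (4,6):dx=+6,dy=-6->D
  (4,7):dx=-2,dy=-14->C; (4,8):dx=+9,dy=-13->D; (5,6):dx=+1,dy=+2->C; (5,7):dx=-7,dy=-6->C
  (5,8):dx=+4,dy=-5->D; (6,7):dx=-8,dy=-8->C; (6,8):dx=+3,dy=-7->D; (7,8):dx=+11,dy=+1->C
Step 2: C = 17, D = 11, total pairs = 28.
Step 3: tau = (C - D)/(n(n-1)/2) = (17 - 11)/28 = 0.214286.
Step 4: Exact two-sided p-value (enumerate n! = 40320 permutations of y under H0): p = 0.548413.
Step 5: alpha = 0.1. fail to reject H0.

tau_b = 0.2143 (C=17, D=11), p = 0.548413, fail to reject H0.


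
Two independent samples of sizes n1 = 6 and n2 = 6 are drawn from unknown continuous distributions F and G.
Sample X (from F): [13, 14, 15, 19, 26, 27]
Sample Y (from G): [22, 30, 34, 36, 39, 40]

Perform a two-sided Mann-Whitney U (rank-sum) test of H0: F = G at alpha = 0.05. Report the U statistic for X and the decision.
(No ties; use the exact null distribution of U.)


Step 1: Combine and sort all 12 observations; assign midranks.
sorted (value, group): (13,X), (14,X), (15,X), (19,X), (22,Y), (26,X), (27,X), (30,Y), (34,Y), (36,Y), (39,Y), (40,Y)
ranks: 13->1, 14->2, 15->3, 19->4, 22->5, 26->6, 27->7, 30->8, 34->9, 36->10, 39->11, 40->12
Step 2: Rank sum for X: R1 = 1 + 2 + 3 + 4 + 6 + 7 = 23.
Step 3: U_X = R1 - n1(n1+1)/2 = 23 - 6*7/2 = 23 - 21 = 2.
       U_Y = n1*n2 - U_X = 36 - 2 = 34.
Step 4: No ties, so the exact null distribution of U (based on enumerating the C(12,6) = 924 equally likely rank assignments) gives the two-sided p-value.
Step 5: p-value = 0.008658; compare to alpha = 0.05. reject H0.

U_X = 2, p = 0.008658, reject H0 at alpha = 0.05.


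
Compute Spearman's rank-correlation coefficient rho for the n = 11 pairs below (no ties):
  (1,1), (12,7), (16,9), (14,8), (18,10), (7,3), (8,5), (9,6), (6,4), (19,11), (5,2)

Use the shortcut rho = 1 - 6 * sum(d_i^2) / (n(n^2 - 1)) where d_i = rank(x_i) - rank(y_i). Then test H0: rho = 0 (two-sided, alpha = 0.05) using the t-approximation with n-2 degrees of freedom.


Step 1: Rank x and y separately (midranks; no ties here).
rank(x): 1->1, 12->7, 16->9, 14->8, 18->10, 7->4, 8->5, 9->6, 6->3, 19->11, 5->2
rank(y): 1->1, 7->7, 9->9, 8->8, 10->10, 3->3, 5->5, 6->6, 4->4, 11->11, 2->2
Step 2: d_i = R_x(i) - R_y(i); compute d_i^2.
  (1-1)^2=0, (7-7)^2=0, (9-9)^2=0, (8-8)^2=0, (10-10)^2=0, (4-3)^2=1, (5-5)^2=0, (6-6)^2=0, (3-4)^2=1, (11-11)^2=0, (2-2)^2=0
sum(d^2) = 2.
Step 3: rho = 1 - 6*2 / (11*(11^2 - 1)) = 1 - 12/1320 = 0.990909.
Step 4: Under H0, t = rho * sqrt((n-2)/(1-rho^2)) = 22.0966 ~ t(9).
Step 5: Two-sided p-value from the t-distribution with 9 df = 0.000000.
Step 6: alpha = 0.05. reject H0.

rho = 0.9909, p = 0.000000, reject H0 at alpha = 0.05.


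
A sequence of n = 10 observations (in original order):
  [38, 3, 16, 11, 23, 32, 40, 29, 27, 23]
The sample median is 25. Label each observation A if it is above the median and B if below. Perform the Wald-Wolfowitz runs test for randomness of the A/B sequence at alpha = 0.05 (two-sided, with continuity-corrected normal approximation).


Step 1: Compute median = 25; label A = above, B = below.
Labels in order: ABBBBAAAAB  (n_A = 5, n_B = 5)
Step 2: Count runs R = 4.
Step 3: Under H0 (random ordering), E[R] = 2*n_A*n_B/(n_A+n_B) + 1 = 2*5*5/10 + 1 = 6.0000.
        Var[R] = 2*n_A*n_B*(2*n_A*n_B - n_A - n_B) / ((n_A+n_B)^2 * (n_A+n_B-1)) = 2000/900 = 2.2222.
        SD[R] = 1.4907.
Step 4: Continuity-corrected z = (R + 0.5 - E[R]) / SD[R] = (4 + 0.5 - 6.0000) / 1.4907 = -1.0062.
Step 5: Two-sided p-value via normal approximation = 2*(1 - Phi(|z|)) = 0.314305.
Step 6: alpha = 0.05. fail to reject H0.

R = 4, z = -1.0062, p = 0.314305, fail to reject H0.


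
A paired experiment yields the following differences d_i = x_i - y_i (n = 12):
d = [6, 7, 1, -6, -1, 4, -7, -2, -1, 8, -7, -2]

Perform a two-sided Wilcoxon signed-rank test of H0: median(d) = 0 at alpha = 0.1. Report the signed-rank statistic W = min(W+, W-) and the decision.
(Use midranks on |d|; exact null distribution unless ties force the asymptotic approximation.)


Step 1: Drop any zero differences (none here) and take |d_i|.
|d| = [6, 7, 1, 6, 1, 4, 7, 2, 1, 8, 7, 2]
Step 2: Midrank |d_i| (ties get averaged ranks).
ranks: |6|->7.5, |7|->10, |1|->2, |6|->7.5, |1|->2, |4|->6, |7|->10, |2|->4.5, |1|->2, |8|->12, |7|->10, |2|->4.5
Step 3: Attach original signs; sum ranks with positive sign and with negative sign.
W+ = 7.5 + 10 + 2 + 6 + 12 = 37.5
W- = 7.5 + 2 + 10 + 4.5 + 2 + 10 + 4.5 = 40.5
(Check: W+ + W- = 78 should equal n(n+1)/2 = 78.)
Step 4: Test statistic W = min(W+, W-) = 37.5.
Step 5: Ties in |d|, so use the tie-corrected normal approximation.
        E[W] = n(n+1)/4 = 12*13/4 = 39.
        Tie groups: |d|=1 (t=3), |d|=2 (t=2), |d|=6 (t=2), |d|=7 (t=3); sum(t^3 - t) = 60.
        Var[W] = n(n+1)(2n+1)/24 - sum(t^3-t)/48 = 3900/24 - 60/48 = 161.25.
        z = (W - E[W]) / sqrt(Var[W]) = (37.5 - 39) / 12.6984 = -0.1181.
        Two-sided p = 2*Phi(z) = 0.905969.
Step 6: alpha = 0.1. fail to reject H0.

W+ = 37.5, W- = 40.5, W = min = 37.5, p = 0.905969, fail to reject H0.


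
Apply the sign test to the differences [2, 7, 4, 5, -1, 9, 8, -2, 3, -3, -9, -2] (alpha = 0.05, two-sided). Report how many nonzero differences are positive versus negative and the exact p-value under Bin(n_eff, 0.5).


Step 1: Discard zero differences. Original n = 12; n_eff = number of nonzero differences = 12.
Nonzero differences (with sign): +2, +7, +4, +5, -1, +9, +8, -2, +3, -3, -9, -2
Step 2: Count signs: positive = 7, negative = 5.
Step 3: Under H0: P(positive) = 0.5, so the number of positives S ~ Bin(12, 0.5).
Step 4: Two-sided exact p-value = sum of Bin(12,0.5) probabilities at or below the observed probability = 0.774414.
Step 5: alpha = 0.05. fail to reject H0.

n_eff = 12, pos = 7, neg = 5, p = 0.774414, fail to reject H0.


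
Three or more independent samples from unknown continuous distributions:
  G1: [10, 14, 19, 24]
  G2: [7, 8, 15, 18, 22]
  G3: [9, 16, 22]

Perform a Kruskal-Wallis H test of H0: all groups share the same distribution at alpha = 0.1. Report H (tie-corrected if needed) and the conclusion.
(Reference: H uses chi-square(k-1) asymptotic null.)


Step 1: Combine all N = 12 observations and assign midranks.
sorted (value, group, rank): (7,G2,1), (8,G2,2), (9,G3,3), (10,G1,4), (14,G1,5), (15,G2,6), (16,G3,7), (18,G2,8), (19,G1,9), (22,G2,10.5), (22,G3,10.5), (24,G1,12)
Step 2: Sum ranks within each group.
R_1 = 30 (n_1 = 4)
R_2 = 27.5 (n_2 = 5)
R_3 = 20.5 (n_3 = 3)
Step 3: H = 12/(N(N+1)) * sum(R_i^2/n_i) - 3(N+1)
     = 12/(12*13) * (30^2/4 + 27.5^2/5 + 20.5^2/3) - 3*13
     = 0.076923 * 516.333 - 39
     = 0.717949.
Step 4: Ties present; correction factor C = 1 - 6/(12^3 - 12) = 0.996503. Corrected H = 0.717949 / 0.996503 = 0.720468.
Step 5: Under H0, H ~ chi^2(2); p-value = 0.697513.
Step 6: alpha = 0.1. fail to reject H0.

H = 0.7205, df = 2, p = 0.697513, fail to reject H0.


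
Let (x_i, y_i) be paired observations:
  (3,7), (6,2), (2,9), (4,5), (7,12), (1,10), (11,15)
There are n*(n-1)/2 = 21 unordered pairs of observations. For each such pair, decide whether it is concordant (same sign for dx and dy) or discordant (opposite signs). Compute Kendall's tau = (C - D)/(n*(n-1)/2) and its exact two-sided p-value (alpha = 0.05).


Step 1: Enumerate the 21 unordered pairs (i,j) with i<j and classify each by sign(x_j-x_i) * sign(y_j-y_i).
  (1,2):dx=+3,dy=-5->D; (1,3):dx=-1,dy=+2->D; (1,4):dx=+1,dy=-2->D; (1,5):dx=+4,dy=+5->C
  (1,6):dx=-2,dy=+3->D; (1,7):dx=+8,dy=+8->C; (2,3):dx=-4,dy=+7->D; (2,4):dx=-2,dy=+3->D
  (2,5):dx=+1,dy=+10->C; (2,6):dx=-5,dy=+8->D; (2,7):dx=+5,dy=+13->C; (3,4):dx=+2,dy=-4->D
  (3,5):dx=+5,dy=+3->C; (3,6):dx=-1,dy=+1->D; (3,7):dx=+9,dy=+6->C; (4,5):dx=+3,dy=+7->C
  (4,6):dx=-3,dy=+5->D; (4,7):dx=+7,dy=+10->C; (5,6):dx=-6,dy=-2->C; (5,7):dx=+4,dy=+3->C
  (6,7):dx=+10,dy=+5->C
Step 2: C = 11, D = 10, total pairs = 21.
Step 3: tau = (C - D)/(n(n-1)/2) = (11 - 10)/21 = 0.047619.
Step 4: Exact two-sided p-value (enumerate n! = 5040 permutations of y under H0): p = 1.000000.
Step 5: alpha = 0.05. fail to reject H0.

tau_b = 0.0476 (C=11, D=10), p = 1.000000, fail to reject H0.


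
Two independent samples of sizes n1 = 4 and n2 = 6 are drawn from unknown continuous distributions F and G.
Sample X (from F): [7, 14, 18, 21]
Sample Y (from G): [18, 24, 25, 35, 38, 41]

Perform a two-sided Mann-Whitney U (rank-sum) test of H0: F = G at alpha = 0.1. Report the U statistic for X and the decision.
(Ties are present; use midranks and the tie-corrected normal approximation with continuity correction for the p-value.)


Step 1: Combine and sort all 10 observations; assign midranks.
sorted (value, group): (7,X), (14,X), (18,X), (18,Y), (21,X), (24,Y), (25,Y), (35,Y), (38,Y), (41,Y)
ranks: 7->1, 14->2, 18->3.5, 18->3.5, 21->5, 24->6, 25->7, 35->8, 38->9, 41->10
Step 2: Rank sum for X: R1 = 1 + 2 + 3.5 + 5 = 11.5.
Step 3: U_X = R1 - n1(n1+1)/2 = 11.5 - 4*5/2 = 11.5 - 10 = 1.5.
       U_Y = n1*n2 - U_X = 24 - 1.5 = 22.5.
Step 4: Ties are present, so use the tie-corrected normal approximation (with continuity correction) for the p-value.
Step 5: p-value = 0.032476; compare to alpha = 0.1. reject H0.

U_X = 1.5, p = 0.032476, reject H0 at alpha = 0.1.


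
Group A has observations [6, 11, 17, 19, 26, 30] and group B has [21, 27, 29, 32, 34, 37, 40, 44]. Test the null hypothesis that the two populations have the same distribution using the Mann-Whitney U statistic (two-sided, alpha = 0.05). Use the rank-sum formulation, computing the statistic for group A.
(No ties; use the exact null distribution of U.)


Step 1: Combine and sort all 14 observations; assign midranks.
sorted (value, group): (6,X), (11,X), (17,X), (19,X), (21,Y), (26,X), (27,Y), (29,Y), (30,X), (32,Y), (34,Y), (37,Y), (40,Y), (44,Y)
ranks: 6->1, 11->2, 17->3, 19->4, 21->5, 26->6, 27->7, 29->8, 30->9, 32->10, 34->11, 37->12, 40->13, 44->14
Step 2: Rank sum for X: R1 = 1 + 2 + 3 + 4 + 6 + 9 = 25.
Step 3: U_X = R1 - n1(n1+1)/2 = 25 - 6*7/2 = 25 - 21 = 4.
       U_Y = n1*n2 - U_X = 48 - 4 = 44.
Step 4: No ties, so the exact null distribution of U (based on enumerating the C(14,6) = 3003 equally likely rank assignments) gives the two-sided p-value.
Step 5: p-value = 0.007992; compare to alpha = 0.05. reject H0.

U_X = 4, p = 0.007992, reject H0 at alpha = 0.05.


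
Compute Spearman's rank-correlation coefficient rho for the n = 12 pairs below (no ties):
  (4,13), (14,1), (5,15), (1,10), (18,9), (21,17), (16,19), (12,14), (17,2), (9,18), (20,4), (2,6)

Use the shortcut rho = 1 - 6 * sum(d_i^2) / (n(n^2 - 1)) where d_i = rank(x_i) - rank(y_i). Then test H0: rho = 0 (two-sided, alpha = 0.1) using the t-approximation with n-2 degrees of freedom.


Step 1: Rank x and y separately (midranks; no ties here).
rank(x): 4->3, 14->7, 5->4, 1->1, 18->10, 21->12, 16->8, 12->6, 17->9, 9->5, 20->11, 2->2
rank(y): 13->7, 1->1, 15->9, 10->6, 9->5, 17->10, 19->12, 14->8, 2->2, 18->11, 4->3, 6->4
Step 2: d_i = R_x(i) - R_y(i); compute d_i^2.
  (3-7)^2=16, (7-1)^2=36, (4-9)^2=25, (1-6)^2=25, (10-5)^2=25, (12-10)^2=4, (8-12)^2=16, (6-8)^2=4, (9-2)^2=49, (5-11)^2=36, (11-3)^2=64, (2-4)^2=4
sum(d^2) = 304.
Step 3: rho = 1 - 6*304 / (12*(12^2 - 1)) = 1 - 1824/1716 = -0.062937.
Step 4: Under H0, t = rho * sqrt((n-2)/(1-rho^2)) = -0.1994 ~ t(10).
Step 5: Two-sided p-value from the t-distribution with 10 df = 0.845931.
Step 6: alpha = 0.1. fail to reject H0.

rho = -0.0629, p = 0.845931, fail to reject H0 at alpha = 0.1.


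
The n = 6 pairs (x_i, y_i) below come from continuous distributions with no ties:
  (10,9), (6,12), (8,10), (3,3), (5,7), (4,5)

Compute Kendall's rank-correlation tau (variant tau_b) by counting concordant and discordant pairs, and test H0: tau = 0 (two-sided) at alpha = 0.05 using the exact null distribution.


Step 1: Enumerate the 15 unordered pairs (i,j) with i<j and classify each by sign(x_j-x_i) * sign(y_j-y_i).
  (1,2):dx=-4,dy=+3->D; (1,3):dx=-2,dy=+1->D; (1,4):dx=-7,dy=-6->C; (1,5):dx=-5,dy=-2->C
  (1,6):dx=-6,dy=-4->C; (2,3):dx=+2,dy=-2->D; (2,4):dx=-3,dy=-9->C; (2,5):dx=-1,dy=-5->C
  (2,6):dx=-2,dy=-7->C; (3,4):dx=-5,dy=-7->C; (3,5):dx=-3,dy=-3->C; (3,6):dx=-4,dy=-5->C
  (4,5):dx=+2,dy=+4->C; (4,6):dx=+1,dy=+2->C; (5,6):dx=-1,dy=-2->C
Step 2: C = 12, D = 3, total pairs = 15.
Step 3: tau = (C - D)/(n(n-1)/2) = (12 - 3)/15 = 0.600000.
Step 4: Exact two-sided p-value (enumerate n! = 720 permutations of y under H0): p = 0.136111.
Step 5: alpha = 0.05. fail to reject H0.

tau_b = 0.6000 (C=12, D=3), p = 0.136111, fail to reject H0.


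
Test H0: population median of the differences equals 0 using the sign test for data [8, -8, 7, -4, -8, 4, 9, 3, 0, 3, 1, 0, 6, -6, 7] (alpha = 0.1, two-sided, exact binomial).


Step 1: Discard zero differences. Original n = 15; n_eff = number of nonzero differences = 13.
Nonzero differences (with sign): +8, -8, +7, -4, -8, +4, +9, +3, +3, +1, +6, -6, +7
Step 2: Count signs: positive = 9, negative = 4.
Step 3: Under H0: P(positive) = 0.5, so the number of positives S ~ Bin(13, 0.5).
Step 4: Two-sided exact p-value = sum of Bin(13,0.5) probabilities at or below the observed probability = 0.266846.
Step 5: alpha = 0.1. fail to reject H0.

n_eff = 13, pos = 9, neg = 4, p = 0.266846, fail to reject H0.


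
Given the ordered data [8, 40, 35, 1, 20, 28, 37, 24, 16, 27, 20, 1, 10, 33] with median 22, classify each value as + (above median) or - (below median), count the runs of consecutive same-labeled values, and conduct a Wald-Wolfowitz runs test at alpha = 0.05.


Step 1: Compute median = 22; label A = above, B = below.
Labels in order: BAABBAAABABBBA  (n_A = 7, n_B = 7)
Step 2: Count runs R = 8.
Step 3: Under H0 (random ordering), E[R] = 2*n_A*n_B/(n_A+n_B) + 1 = 2*7*7/14 + 1 = 8.0000.
        Var[R] = 2*n_A*n_B*(2*n_A*n_B - n_A - n_B) / ((n_A+n_B)^2 * (n_A+n_B-1)) = 8232/2548 = 3.2308.
        SD[R] = 1.7974.
Step 4: R = E[R], so z = 0 with no continuity correction.
Step 5: Two-sided p-value via normal approximation = 2*(1 - Phi(|z|)) = 1.000000.
Step 6: alpha = 0.05. fail to reject H0.

R = 8, z = 0.0000, p = 1.000000, fail to reject H0.


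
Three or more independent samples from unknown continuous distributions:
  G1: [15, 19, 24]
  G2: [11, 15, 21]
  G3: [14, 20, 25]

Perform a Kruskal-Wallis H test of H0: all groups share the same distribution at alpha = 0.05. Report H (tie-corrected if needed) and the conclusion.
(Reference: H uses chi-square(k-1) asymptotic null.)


Step 1: Combine all N = 9 observations and assign midranks.
sorted (value, group, rank): (11,G2,1), (14,G3,2), (15,G1,3.5), (15,G2,3.5), (19,G1,5), (20,G3,6), (21,G2,7), (24,G1,8), (25,G3,9)
Step 2: Sum ranks within each group.
R_1 = 16.5 (n_1 = 3)
R_2 = 11.5 (n_2 = 3)
R_3 = 17 (n_3 = 3)
Step 3: H = 12/(N(N+1)) * sum(R_i^2/n_i) - 3(N+1)
     = 12/(9*10) * (16.5^2/3 + 11.5^2/3 + 17^2/3) - 3*10
     = 0.133333 * 231.167 - 30
     = 0.822222.
Step 4: Ties present; correction factor C = 1 - 6/(9^3 - 9) = 0.991667. Corrected H = 0.822222 / 0.991667 = 0.829132.
Step 5: Under H0, H ~ chi^2(2); p-value = 0.660627.
Step 6: alpha = 0.05. fail to reject H0.

H = 0.8291, df = 2, p = 0.660627, fail to reject H0.
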